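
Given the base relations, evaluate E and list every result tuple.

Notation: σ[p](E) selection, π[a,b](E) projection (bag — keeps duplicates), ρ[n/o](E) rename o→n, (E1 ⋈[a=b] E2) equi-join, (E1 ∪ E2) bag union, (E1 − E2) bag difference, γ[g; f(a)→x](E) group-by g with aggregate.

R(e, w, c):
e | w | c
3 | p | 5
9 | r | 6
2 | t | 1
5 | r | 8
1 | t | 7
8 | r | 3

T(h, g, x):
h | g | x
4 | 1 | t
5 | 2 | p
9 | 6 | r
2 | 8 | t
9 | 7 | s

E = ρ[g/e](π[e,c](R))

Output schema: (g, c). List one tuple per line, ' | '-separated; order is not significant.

Stepwise |·|:
  R → 6
  π[e,c](R) → 6
  ρ[g/e](π[e,c](R)) → 6

== RESULT ==
g | c
1 | 7
2 | 1
3 | 5
5 | 8
8 | 3
9 | 6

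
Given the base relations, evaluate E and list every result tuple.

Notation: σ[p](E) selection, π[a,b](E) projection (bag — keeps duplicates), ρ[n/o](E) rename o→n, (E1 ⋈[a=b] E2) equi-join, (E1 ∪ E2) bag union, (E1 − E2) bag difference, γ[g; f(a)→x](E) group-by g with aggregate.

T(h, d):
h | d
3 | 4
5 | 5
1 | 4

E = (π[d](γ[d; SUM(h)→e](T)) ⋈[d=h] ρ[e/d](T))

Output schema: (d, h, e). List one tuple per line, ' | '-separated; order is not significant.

Stepwise |·|:
  T → 3
  γ[d; SUM(h)→e](T) → 2
  π[d](γ[d; SUM(h)→e](T)) → 2
  T → 3
  ρ[e/d](T) → 3
  (π[d](γ[d; SUM(h)→e](T)) ⋈[d=h] ρ[e/d](T)) → 1

== RESULT ==
d | h | e
5 | 5 | 5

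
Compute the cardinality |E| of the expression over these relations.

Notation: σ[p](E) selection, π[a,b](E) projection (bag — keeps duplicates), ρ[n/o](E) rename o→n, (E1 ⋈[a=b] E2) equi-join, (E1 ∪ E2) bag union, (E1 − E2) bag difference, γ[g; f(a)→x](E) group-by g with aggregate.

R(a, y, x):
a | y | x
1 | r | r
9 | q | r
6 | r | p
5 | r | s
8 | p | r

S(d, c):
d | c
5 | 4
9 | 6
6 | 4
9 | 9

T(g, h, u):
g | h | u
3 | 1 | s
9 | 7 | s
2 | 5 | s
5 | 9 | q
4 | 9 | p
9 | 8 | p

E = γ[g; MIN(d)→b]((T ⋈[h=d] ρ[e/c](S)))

Per-node cardinality:
  T → 6
  S → 4
  ρ[e/c](S) → 4
  (T ⋈[h=d] ρ[e/c](S)) → 5
  γ[g; MIN(d)→b]((T ⋈[h=d] ρ[e/c](S))) → 3

|E| = 3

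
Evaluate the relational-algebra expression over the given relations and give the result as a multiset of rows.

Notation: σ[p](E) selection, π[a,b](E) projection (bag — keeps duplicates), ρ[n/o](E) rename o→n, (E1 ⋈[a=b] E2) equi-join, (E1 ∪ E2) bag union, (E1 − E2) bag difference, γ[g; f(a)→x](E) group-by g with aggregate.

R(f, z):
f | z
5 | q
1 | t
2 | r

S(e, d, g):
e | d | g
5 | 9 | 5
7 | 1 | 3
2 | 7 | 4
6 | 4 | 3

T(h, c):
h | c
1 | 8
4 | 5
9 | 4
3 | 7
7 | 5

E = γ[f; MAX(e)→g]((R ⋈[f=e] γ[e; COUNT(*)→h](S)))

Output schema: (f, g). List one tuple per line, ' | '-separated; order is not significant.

Stepwise |·|:
  R → 3
  S → 4
  γ[e; COUNT(*)→h](S) → 4
  (R ⋈[f=e] γ[e; COUNT(*)→h](S)) → 2
  γ[f; MAX(e)→g]((R ⋈[f=e] γ[e; COUNT(*)→h](S))) → 2

== RESULT ==
f | g
2 | 2
5 | 5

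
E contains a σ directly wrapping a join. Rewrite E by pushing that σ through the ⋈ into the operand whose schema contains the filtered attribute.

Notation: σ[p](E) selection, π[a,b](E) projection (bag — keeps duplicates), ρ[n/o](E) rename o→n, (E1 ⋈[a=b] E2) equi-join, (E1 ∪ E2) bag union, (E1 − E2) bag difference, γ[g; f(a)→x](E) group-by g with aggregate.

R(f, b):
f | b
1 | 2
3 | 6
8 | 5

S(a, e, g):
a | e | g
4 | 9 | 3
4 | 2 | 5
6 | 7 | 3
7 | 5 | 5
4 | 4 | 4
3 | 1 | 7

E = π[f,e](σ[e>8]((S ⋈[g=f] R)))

σ filters on e, owned by the left side.
E' = π[f,e]((σ[e>8](S) ⋈[g=f] R))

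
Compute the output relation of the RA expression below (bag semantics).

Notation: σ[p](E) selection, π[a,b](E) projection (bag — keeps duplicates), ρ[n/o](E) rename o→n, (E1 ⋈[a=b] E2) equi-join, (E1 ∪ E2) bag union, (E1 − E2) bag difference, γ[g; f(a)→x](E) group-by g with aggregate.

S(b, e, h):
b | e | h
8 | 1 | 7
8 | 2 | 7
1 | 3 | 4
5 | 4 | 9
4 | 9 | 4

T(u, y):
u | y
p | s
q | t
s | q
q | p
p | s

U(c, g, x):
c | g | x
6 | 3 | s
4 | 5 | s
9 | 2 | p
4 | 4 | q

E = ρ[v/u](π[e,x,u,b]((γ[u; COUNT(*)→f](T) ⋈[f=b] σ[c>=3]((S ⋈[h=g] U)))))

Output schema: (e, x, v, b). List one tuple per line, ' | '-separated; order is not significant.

Subexpression sizes:
  T → 5
  γ[u; COUNT(*)→f](T) → 3
  S → 5
  U → 4
  (S ⋈[h=g] U) → 2
  σ[c>=3]((S ⋈[h=g] U)) → 2
  (γ[u; COUNT(*)→f](T) ⋈[f=b] σ[c>=3]((S ⋈[h=g] U))) → 1
  π[e,x,u,b]((γ[u; COUNT(*)→f](T) ⋈[f=b] σ[c>=3]((S ⋈[h=g] U)))) → 1
  ρ[v/u](π[e,x,u,b]((γ[u; COUNT(*)→f](T) ⋈[f=b] σ[c>=3]((S ⋈[h=g] U))))) → 1

== RESULT ==
e | x | v | b
3 | q | s | 1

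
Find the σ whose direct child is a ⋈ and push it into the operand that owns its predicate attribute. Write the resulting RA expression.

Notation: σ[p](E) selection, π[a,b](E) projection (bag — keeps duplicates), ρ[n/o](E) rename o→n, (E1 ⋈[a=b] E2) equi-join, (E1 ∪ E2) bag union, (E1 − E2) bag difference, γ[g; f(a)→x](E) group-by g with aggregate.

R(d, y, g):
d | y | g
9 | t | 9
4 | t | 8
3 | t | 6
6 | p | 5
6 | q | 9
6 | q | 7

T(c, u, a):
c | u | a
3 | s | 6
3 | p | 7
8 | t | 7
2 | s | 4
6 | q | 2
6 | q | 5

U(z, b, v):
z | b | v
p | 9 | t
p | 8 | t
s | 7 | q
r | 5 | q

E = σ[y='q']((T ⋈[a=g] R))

σ filters on y, owned by the right side.
E' = (T ⋈[a=g] σ[y='q'](R))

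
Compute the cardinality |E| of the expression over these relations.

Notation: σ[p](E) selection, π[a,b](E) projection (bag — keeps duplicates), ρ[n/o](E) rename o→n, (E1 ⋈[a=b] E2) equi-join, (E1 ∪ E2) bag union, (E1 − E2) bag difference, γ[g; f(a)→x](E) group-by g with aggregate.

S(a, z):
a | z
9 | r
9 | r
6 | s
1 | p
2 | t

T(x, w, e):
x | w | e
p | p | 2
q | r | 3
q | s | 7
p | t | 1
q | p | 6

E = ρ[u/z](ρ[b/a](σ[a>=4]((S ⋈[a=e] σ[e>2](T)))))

Stepwise |·|:
  S → 5
  T → 5
  σ[e>2](T) → 3
  (S ⋈[a=e] σ[e>2](T)) → 1
  σ[a>=4]((S ⋈[a=e] σ[e>2](T))) → 1
  ρ[b/a](σ[a>=4]((S ⋈[a=e] σ[e>2](T)))) → 1
  ρ[u/z](ρ[b/a](σ[a>=4]((S ⋈[a=e] σ[e>2](T))))) → 1

|E| = 1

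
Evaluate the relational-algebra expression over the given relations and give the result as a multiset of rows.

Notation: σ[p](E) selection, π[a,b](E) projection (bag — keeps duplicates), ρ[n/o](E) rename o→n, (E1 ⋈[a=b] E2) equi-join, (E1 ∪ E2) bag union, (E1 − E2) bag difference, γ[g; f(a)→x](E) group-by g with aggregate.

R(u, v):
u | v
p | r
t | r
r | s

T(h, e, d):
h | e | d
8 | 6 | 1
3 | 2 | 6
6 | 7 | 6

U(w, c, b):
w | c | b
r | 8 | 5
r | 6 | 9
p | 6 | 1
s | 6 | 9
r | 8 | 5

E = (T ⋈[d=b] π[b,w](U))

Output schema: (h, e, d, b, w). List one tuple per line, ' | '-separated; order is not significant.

Stepwise |·|:
  T → 3
  U → 5
  π[b,w](U) → 5
  (T ⋈[d=b] π[b,w](U)) → 1

== RESULT ==
h | e | d | b | w
8 | 6 | 1 | 1 | p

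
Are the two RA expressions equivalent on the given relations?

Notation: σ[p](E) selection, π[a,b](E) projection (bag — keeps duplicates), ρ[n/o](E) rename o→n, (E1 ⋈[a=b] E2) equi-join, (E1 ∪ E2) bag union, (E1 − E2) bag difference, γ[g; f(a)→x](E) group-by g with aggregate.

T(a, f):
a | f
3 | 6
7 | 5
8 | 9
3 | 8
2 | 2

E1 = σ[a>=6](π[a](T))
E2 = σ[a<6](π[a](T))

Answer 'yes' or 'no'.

E1 subexpression sizes:
  T → 5
  π[a](T) → 5
  σ[a>=6](π[a](T)) → 2
E2 subexpression sizes:
  T → 5
  π[a](T) → 5
  σ[a<6](π[a](T)) → 3

E1 result:
a
7
8
E2 result:
a
2
3
3
Witness: (3,) appears 0× in E1 but 2× in E2.

no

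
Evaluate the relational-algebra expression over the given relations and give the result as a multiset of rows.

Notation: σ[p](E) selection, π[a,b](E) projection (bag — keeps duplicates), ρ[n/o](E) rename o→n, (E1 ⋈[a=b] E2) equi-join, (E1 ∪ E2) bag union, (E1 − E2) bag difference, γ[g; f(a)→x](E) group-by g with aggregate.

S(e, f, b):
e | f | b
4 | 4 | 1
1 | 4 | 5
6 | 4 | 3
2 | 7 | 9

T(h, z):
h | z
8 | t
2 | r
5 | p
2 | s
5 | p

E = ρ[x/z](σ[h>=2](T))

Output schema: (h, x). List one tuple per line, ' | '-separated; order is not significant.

Row counts bottom-up:
  T → 5
  σ[h>=2](T) → 5
  ρ[x/z](σ[h>=2](T)) → 5

== RESULT ==
h | x
2 | r
2 | s
5 | p
5 | p
8 | t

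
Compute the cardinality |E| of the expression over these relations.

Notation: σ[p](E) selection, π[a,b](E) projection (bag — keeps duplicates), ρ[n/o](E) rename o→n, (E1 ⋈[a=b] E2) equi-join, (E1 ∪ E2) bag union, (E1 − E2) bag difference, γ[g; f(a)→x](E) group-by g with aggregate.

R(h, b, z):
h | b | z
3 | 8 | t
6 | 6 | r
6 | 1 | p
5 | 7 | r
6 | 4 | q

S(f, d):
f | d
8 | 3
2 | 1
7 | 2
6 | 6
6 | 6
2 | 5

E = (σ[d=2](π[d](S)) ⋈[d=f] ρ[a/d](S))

Stepwise |·|:
  S → 6
  π[d](S) → 6
  σ[d=2](π[d](S)) → 1
  S → 6
  ρ[a/d](S) → 6
  (σ[d=2](π[d](S)) ⋈[d=f] ρ[a/d](S)) → 2

|E| = 2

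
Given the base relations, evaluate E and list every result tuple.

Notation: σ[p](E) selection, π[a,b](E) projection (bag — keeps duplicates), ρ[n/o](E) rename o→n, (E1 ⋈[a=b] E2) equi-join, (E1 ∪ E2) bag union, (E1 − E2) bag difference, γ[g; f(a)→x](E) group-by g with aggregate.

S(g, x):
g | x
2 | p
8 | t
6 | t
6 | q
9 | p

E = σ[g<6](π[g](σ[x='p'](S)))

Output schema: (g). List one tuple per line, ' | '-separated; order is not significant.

Subexpression sizes:
  S → 5
  σ[x='p'](S) → 2
  π[g](σ[x='p'](S)) → 2
  σ[g<6](π[g](σ[x='p'](S))) → 1

== RESULT ==
g
2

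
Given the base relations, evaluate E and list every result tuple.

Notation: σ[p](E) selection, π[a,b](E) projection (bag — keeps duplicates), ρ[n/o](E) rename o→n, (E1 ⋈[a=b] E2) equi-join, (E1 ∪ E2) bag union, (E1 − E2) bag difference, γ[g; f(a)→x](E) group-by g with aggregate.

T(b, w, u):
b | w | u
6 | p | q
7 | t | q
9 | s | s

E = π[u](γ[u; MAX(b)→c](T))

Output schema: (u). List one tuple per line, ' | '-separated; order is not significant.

Per-node cardinality:
  T → 3
  γ[u; MAX(b)→c](T) → 2
  π[u](γ[u; MAX(b)→c](T)) → 2

== RESULT ==
u
q
s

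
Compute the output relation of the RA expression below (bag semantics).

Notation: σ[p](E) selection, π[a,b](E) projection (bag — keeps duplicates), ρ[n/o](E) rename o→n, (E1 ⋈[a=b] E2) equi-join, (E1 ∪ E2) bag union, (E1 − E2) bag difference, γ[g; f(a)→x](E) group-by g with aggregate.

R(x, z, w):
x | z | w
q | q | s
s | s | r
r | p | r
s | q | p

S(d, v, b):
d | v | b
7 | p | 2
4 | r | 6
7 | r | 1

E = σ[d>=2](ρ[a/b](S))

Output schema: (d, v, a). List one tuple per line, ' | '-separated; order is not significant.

Per-node cardinality:
  S → 3
  ρ[a/b](S) → 3
  σ[d>=2](ρ[a/b](S)) → 3

== RESULT ==
d | v | a
4 | r | 6
7 | p | 2
7 | r | 1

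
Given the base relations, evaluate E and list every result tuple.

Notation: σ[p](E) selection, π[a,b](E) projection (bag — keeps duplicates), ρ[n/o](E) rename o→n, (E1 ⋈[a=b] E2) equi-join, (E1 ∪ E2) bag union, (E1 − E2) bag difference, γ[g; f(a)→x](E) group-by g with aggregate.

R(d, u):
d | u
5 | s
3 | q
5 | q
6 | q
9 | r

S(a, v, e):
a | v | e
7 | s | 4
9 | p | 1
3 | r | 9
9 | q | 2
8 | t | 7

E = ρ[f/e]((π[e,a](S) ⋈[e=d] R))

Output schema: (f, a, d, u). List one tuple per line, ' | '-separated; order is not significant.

Subexpression sizes:
  S → 5
  π[e,a](S) → 5
  R → 5
  (π[e,a](S) ⋈[e=d] R) → 1
  ρ[f/e]((π[e,a](S) ⋈[e=d] R)) → 1

== RESULT ==
f | a | d | u
9 | 3 | 9 | r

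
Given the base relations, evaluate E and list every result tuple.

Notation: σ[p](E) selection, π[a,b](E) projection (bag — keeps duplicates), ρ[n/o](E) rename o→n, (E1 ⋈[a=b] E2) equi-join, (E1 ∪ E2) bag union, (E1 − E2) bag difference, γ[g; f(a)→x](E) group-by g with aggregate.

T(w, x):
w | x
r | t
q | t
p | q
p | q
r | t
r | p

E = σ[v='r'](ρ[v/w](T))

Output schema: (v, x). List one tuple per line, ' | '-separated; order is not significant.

Subexpression sizes:
  T → 6
  ρ[v/w](T) → 6
  σ[v='r'](ρ[v/w](T)) → 3

== RESULT ==
v | x
r | p
r | t
r | t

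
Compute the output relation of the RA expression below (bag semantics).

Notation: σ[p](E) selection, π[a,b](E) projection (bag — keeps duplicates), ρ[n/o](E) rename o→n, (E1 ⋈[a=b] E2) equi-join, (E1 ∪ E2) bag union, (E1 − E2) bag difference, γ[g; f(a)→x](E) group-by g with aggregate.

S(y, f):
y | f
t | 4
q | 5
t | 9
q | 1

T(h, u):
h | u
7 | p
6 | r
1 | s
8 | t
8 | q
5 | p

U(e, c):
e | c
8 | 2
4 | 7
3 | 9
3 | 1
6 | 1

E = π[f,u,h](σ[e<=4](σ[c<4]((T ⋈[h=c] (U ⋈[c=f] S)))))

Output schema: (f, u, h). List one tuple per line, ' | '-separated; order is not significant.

Subexpression sizes:
  T → 6
  U → 5
  S → 4
  (U ⋈[c=f] S) → 3
  (T ⋈[h=c] (U ⋈[c=f] S)) → 2
  σ[c<4]((T ⋈[h=c] (U ⋈[c=f] S))) → 2
  σ[e<=4](σ[c<4]((T ⋈[h=c] (U ⋈[c=f] S)))) → 1
  π[f,u,h](σ[e<=4](σ[c<4]((T ⋈[h=c] (U ⋈[c=f] S))))) → 1

== RESULT ==
f | u | h
1 | s | 1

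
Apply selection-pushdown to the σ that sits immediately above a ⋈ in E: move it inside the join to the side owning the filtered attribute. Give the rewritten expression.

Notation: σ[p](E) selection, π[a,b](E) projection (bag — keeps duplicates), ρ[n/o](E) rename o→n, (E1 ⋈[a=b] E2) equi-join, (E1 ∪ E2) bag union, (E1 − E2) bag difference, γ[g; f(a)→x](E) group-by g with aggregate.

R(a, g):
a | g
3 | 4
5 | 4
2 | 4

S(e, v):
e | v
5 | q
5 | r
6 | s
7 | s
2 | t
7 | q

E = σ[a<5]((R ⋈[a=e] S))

σ filters on a, owned by the left side.
E' = (σ[a<5](R) ⋈[a=e] S)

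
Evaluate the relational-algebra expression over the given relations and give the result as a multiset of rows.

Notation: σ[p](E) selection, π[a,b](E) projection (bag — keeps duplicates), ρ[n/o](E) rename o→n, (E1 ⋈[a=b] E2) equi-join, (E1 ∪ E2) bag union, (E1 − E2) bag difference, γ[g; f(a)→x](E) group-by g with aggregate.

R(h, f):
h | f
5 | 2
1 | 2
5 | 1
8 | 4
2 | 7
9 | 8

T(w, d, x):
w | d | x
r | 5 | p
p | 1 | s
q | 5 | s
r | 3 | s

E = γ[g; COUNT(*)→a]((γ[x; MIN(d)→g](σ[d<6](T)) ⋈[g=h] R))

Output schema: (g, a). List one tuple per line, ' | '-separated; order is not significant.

Per-node cardinality:
  T → 4
  σ[d<6](T) → 4
  γ[x; MIN(d)→g](σ[d<6](T)) → 2
  R → 6
  (γ[x; MIN(d)→g](σ[d<6](T)) ⋈[g=h] R) → 3
  γ[g; COUNT(*)→a]((γ[x; MIN(d)→g](σ[d<6](T)) ⋈[g=h] R)) → 2

== RESULT ==
g | a
1 | 1
5 | 2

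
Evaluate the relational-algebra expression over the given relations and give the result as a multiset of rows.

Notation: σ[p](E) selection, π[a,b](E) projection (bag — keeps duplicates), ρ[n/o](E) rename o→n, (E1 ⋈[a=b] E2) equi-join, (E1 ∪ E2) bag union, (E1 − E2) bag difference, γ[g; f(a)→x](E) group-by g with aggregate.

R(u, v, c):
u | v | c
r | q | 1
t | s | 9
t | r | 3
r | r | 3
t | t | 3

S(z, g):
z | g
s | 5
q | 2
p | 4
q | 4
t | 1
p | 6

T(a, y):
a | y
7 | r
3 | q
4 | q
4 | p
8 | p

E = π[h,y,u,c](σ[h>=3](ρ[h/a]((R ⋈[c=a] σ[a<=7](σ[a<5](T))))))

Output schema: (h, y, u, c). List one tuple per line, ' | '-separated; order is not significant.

Row counts bottom-up:
  R → 5
  T → 5
  σ[a<5](T) → 3
  σ[a<=7](σ[a<5](T)) → 3
  (R ⋈[c=a] σ[a<=7](σ[a<5](T))) → 3
  ρ[h/a]((R ⋈[c=a] σ[a<=7](σ[a<5](T)))) → 3
  σ[h>=3](ρ[h/a]((R ⋈[c=a] σ[a<=7](σ[a<5](T))))) → 3
  π[h,y,u,c](σ[h>=3](ρ[h/a]((R ⋈[c=a] σ[a<=7](σ[a<5](T)))))) → 3

== RESULT ==
h | y | u | c
3 | q | r | 3
3 | q | t | 3
3 | q | t | 3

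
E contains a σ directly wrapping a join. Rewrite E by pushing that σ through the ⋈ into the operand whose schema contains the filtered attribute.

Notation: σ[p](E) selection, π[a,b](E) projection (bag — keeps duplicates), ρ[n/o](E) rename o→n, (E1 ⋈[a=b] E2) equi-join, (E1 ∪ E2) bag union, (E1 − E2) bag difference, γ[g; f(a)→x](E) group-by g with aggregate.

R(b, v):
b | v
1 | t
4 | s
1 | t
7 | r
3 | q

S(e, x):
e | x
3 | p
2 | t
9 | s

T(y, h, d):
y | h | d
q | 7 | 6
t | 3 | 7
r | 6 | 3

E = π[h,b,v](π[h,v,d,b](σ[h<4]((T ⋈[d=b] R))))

σ filters on h, owned by the left side.
E' = π[h,b,v](π[h,v,d,b]((σ[h<4](T) ⋈[d=b] R)))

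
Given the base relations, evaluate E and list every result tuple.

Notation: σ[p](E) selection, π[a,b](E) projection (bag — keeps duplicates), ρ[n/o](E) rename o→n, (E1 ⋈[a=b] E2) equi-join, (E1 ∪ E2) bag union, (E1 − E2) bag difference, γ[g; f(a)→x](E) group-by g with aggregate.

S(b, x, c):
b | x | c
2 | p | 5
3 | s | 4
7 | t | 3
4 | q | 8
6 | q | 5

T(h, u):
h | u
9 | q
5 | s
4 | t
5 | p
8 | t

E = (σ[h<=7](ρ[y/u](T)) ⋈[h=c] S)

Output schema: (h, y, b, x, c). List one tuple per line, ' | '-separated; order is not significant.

Stepwise |·|:
  T → 5
  ρ[y/u](T) → 5
  σ[h<=7](ρ[y/u](T)) → 3
  S → 5
  (σ[h<=7](ρ[y/u](T)) ⋈[h=c] S) → 5

== RESULT ==
h | y | b | x | c
4 | t | 3 | s | 4
5 | p | 2 | p | 5
5 | p | 6 | q | 5
5 | s | 2 | p | 5
5 | s | 6 | q | 5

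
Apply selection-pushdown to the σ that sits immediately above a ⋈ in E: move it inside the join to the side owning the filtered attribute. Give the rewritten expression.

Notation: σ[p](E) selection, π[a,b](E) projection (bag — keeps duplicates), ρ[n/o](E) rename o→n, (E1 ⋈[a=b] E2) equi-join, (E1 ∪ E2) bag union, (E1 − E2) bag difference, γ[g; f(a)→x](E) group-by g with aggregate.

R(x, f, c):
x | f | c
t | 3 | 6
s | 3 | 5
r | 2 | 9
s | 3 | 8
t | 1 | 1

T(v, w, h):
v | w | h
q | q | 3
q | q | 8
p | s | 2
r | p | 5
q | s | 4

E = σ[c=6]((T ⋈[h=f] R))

σ filters on c, owned by the right side.
E' = (T ⋈[h=f] σ[c=6](R))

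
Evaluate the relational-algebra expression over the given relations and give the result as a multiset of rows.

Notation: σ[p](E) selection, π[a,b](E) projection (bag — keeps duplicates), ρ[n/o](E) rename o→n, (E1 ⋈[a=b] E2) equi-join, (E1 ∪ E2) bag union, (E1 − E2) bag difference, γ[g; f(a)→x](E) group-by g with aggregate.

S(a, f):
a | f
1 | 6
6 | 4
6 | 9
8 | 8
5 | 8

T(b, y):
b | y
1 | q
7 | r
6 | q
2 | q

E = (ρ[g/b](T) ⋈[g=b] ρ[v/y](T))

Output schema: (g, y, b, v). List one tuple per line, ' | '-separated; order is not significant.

Row counts bottom-up:
  T → 4
  ρ[g/b](T) → 4
  T → 4
  ρ[v/y](T) → 4
  (ρ[g/b](T) ⋈[g=b] ρ[v/y](T)) → 4

== RESULT ==
g | y | b | v
1 | q | 1 | q
2 | q | 2 | q
6 | q | 6 | q
7 | r | 7 | r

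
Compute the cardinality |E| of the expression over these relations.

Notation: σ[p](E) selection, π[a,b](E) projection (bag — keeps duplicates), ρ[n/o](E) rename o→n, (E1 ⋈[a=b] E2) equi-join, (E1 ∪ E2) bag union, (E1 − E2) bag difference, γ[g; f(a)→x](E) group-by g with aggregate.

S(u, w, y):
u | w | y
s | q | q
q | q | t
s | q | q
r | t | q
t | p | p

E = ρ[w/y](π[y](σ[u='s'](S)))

Per-node cardinality:
  S → 5
  σ[u='s'](S) → 2
  π[y](σ[u='s'](S)) → 2
  ρ[w/y](π[y](σ[u='s'](S))) → 2

|E| = 2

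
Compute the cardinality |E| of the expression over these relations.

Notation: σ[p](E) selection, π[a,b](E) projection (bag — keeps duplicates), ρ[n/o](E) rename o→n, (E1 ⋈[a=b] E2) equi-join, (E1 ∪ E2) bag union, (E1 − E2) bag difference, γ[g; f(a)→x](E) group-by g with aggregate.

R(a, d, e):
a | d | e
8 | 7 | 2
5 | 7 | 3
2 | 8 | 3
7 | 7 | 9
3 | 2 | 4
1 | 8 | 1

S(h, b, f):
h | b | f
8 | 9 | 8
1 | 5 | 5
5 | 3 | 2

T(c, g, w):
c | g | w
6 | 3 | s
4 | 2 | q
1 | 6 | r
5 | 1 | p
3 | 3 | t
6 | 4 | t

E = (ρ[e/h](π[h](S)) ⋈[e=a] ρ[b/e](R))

Per-node cardinality:
  S → 3
  π[h](S) → 3
  ρ[e/h](π[h](S)) → 3
  R → 6
  ρ[b/e](R) → 6
  (ρ[e/h](π[h](S)) ⋈[e=a] ρ[b/e](R)) → 3

|E| = 3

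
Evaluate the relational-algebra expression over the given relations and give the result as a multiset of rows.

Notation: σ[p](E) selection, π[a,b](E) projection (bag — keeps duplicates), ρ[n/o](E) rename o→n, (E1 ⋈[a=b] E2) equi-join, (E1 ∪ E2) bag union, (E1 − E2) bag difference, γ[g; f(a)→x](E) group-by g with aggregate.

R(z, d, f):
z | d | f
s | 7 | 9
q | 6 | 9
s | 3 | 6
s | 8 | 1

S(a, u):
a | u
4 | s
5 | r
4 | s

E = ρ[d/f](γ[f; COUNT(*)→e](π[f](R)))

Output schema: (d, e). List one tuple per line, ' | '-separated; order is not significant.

Row counts bottom-up:
  R → 4
  π[f](R) → 4
  γ[f; COUNT(*)→e](π[f](R)) → 3
  ρ[d/f](γ[f; COUNT(*)→e](π[f](R))) → 3

== RESULT ==
d | e
1 | 1
6 | 1
9 | 2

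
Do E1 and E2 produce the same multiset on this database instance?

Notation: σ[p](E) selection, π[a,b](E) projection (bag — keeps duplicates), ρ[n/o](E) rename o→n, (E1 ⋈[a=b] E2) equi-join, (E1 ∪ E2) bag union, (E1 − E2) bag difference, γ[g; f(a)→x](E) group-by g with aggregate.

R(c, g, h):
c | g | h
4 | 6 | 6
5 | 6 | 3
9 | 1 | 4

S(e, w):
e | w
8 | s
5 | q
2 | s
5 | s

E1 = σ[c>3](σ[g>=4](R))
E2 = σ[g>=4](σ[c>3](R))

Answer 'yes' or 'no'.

E1 per-node cardinality:
  R → 3
  σ[g>=4](R) → 2
  σ[c>3](σ[g>=4](R)) → 2
E2 per-node cardinality:
  R → 3
  σ[c>3](R) → 3
  σ[g>=4](σ[c>3](R)) → 2

E1 and E2 produce the same multiset:
c | g | h
4 | 6 | 6
5 | 6 | 3

yes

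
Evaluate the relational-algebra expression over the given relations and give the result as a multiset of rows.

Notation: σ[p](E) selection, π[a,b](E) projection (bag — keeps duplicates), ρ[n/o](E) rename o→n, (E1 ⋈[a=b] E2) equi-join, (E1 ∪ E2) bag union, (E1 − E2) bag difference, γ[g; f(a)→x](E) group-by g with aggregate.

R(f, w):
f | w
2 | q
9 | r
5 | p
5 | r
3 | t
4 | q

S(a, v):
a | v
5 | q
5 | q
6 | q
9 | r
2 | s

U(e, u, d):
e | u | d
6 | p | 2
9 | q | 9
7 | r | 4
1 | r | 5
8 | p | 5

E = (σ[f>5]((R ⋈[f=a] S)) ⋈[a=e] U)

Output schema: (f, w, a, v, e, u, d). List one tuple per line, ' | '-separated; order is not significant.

Stepwise |·|:
  R → 6
  S → 5
  (R ⋈[f=a] S) → 6
  σ[f>5]((R ⋈[f=a] S)) → 1
  U → 5
  (σ[f>5]((R ⋈[f=a] S)) ⋈[a=e] U) → 1

== RESULT ==
f | w | a | v | e | u | d
9 | r | 9 | r | 9 | q | 9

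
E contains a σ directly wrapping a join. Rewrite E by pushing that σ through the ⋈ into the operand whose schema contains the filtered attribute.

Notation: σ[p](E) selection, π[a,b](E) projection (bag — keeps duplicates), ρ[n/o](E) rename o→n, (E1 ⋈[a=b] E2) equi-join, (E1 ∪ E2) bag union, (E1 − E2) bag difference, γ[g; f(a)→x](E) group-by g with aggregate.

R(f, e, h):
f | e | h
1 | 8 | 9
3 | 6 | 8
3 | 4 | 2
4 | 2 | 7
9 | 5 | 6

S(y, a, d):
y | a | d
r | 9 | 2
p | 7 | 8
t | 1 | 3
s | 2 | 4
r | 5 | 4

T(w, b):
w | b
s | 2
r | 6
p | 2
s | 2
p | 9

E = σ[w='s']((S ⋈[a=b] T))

σ filters on w, owned by the right side.
E' = (S ⋈[a=b] σ[w='s'](T))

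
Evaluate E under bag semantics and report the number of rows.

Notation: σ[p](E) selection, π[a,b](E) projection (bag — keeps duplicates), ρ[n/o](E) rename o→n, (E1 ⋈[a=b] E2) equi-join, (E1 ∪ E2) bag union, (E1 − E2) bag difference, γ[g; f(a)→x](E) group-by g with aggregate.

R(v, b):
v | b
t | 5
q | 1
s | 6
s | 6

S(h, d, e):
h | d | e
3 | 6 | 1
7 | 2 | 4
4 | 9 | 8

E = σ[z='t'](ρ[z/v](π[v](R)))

Per-node cardinality:
  R → 4
  π[v](R) → 4
  ρ[z/v](π[v](R)) → 4
  σ[z='t'](ρ[z/v](π[v](R))) → 1

|E| = 1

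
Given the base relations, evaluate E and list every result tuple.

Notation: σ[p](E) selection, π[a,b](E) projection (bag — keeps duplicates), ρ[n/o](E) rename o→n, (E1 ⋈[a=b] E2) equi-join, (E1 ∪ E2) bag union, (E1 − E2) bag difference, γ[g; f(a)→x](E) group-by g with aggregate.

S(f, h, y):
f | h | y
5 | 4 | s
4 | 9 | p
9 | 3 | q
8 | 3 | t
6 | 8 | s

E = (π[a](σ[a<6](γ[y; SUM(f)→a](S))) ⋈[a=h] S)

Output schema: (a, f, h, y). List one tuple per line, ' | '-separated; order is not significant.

Per-node cardinality:
  S → 5
  γ[y; SUM(f)→a](S) → 4
  σ[a<6](γ[y; SUM(f)→a](S)) → 1
  π[a](σ[a<6](γ[y; SUM(f)→a](S))) → 1
  S → 5
  (π[a](σ[a<6](γ[y; SUM(f)→a](S))) ⋈[a=h] S) → 1

== RESULT ==
a | f | h | y
4 | 5 | 4 | s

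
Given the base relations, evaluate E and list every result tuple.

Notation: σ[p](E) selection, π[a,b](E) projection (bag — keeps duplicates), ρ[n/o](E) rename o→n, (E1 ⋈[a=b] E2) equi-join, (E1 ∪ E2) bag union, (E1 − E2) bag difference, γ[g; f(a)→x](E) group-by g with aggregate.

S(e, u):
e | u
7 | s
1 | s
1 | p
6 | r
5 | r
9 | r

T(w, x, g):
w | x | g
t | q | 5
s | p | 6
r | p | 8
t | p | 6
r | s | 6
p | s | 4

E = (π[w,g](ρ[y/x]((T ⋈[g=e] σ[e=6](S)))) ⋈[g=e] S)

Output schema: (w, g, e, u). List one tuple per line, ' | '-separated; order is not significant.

Per-node cardinality:
  T → 6
  S → 6
  σ[e=6](S) → 1
  (T ⋈[g=e] σ[e=6](S)) → 3
  ρ[y/x]((T ⋈[g=e] σ[e=6](S))) → 3
  π[w,g](ρ[y/x]((T ⋈[g=e] σ[e=6](S)))) → 3
  S → 6
  (π[w,g](ρ[y/x]((T ⋈[g=e] σ[e=6](S)))) ⋈[g=e] S) → 3

== RESULT ==
w | g | e | u
r | 6 | 6 | r
s | 6 | 6 | r
t | 6 | 6 | r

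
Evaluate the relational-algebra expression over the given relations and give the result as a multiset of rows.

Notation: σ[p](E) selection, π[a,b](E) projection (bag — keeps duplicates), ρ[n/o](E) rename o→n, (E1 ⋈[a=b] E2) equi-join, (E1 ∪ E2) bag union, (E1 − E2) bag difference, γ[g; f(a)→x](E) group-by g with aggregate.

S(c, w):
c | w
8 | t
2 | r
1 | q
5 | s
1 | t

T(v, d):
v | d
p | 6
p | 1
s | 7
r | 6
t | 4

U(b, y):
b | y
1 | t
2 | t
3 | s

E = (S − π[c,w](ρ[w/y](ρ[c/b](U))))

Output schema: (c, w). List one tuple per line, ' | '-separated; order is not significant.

Stepwise |·|:
  S → 5
  U → 3
  ρ[c/b](U) → 3
  ρ[w/y](ρ[c/b](U)) → 3
  π[c,w](ρ[w/y](ρ[c/b](U))) → 3
  (S − π[c,w](ρ[w/y](ρ[c/b](U)))) → 4

== RESULT ==
c | w
1 | q
2 | r
5 | s
8 | t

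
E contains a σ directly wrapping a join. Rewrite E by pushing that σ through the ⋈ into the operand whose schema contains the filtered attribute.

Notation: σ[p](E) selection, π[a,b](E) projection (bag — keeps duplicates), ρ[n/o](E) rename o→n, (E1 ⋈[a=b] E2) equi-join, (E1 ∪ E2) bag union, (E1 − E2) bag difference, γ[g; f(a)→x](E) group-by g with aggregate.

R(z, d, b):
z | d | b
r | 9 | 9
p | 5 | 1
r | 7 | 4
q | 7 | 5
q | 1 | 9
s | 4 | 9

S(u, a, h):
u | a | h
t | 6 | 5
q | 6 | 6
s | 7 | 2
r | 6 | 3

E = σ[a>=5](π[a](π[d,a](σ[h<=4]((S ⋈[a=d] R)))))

σ filters on h, owned by the left side.
E' = σ[a>=5](π[a](π[d,a]((σ[h<=4](S) ⋈[a=d] R))))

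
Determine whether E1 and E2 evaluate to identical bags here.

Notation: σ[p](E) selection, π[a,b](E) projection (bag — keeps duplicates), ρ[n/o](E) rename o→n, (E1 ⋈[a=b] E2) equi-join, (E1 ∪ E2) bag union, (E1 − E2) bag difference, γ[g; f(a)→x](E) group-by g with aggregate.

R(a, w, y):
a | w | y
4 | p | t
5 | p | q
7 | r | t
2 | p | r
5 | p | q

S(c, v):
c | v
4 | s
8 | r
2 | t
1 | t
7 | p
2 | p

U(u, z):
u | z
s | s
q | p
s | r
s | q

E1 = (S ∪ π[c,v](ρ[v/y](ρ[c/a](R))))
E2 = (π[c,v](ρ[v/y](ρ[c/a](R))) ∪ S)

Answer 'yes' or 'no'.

E1 per-node cardinality:
  S → 6
  R → 5
  ρ[c/a](R) → 5
  ρ[v/y](ρ[c/a](R)) → 5
  π[c,v](ρ[v/y](ρ[c/a](R))) → 5
  (S ∪ π[c,v](ρ[v/y](ρ[c/a](R)))) → 11
E2 per-node cardinality:
  R → 5
  ρ[c/a](R) → 5
  ρ[v/y](ρ[c/a](R)) → 5
  π[c,v](ρ[v/y](ρ[c/a](R))) → 5
  S → 6
  (π[c,v](ρ[v/y](ρ[c/a](R))) ∪ S) → 11

E1 and E2 produce the same multiset:
c | v
1 | t
2 | p
2 | r
2 | t
4 | s
4 | t
5 | q
5 | q
7 | p
7 | t
8 | r

yes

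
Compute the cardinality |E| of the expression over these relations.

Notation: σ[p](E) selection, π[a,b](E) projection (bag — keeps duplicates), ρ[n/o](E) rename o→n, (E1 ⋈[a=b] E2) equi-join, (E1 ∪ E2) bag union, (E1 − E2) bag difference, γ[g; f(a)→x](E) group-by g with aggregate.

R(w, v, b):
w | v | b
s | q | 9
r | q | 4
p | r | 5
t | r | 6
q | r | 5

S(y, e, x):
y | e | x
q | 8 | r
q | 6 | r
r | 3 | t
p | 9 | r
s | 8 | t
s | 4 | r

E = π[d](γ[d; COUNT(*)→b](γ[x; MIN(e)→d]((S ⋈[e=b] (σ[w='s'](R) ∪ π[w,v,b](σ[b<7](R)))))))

Stepwise |·|:
  S → 6
  R → 5
  σ[w='s'](R) → 1
  R → 5
  σ[b<7](R) → 4
  π[w,v,b](σ[b<7](R)) → 4
  (σ[w='s'](R) ∪ π[w,v,b](σ[b<7](R))) → 5
  (S ⋈[e=b] (σ[w='s'](R) ∪ π[w,v,b](σ[b<7](R)))) → 3
  γ[x; MIN(e)→d]((S ⋈[e=b] (σ[w='s'](R) ∪ π[w,v,b](σ[b<7](R))))) → 1
  γ[d; COUNT(*)→b](γ[x; MIN(e)→d]((S ⋈[e=b] (σ[w='s'](R) ∪ π[w,v,b](σ[b<7](R)))))) → 1
  π[d](γ[d; COUNT(*)→b](γ[x; MIN(e)→d]((S ⋈[e=b] (σ[w='s'](R) ∪ π[w,v,b](σ[b<7](R))))))) → 1

|E| = 1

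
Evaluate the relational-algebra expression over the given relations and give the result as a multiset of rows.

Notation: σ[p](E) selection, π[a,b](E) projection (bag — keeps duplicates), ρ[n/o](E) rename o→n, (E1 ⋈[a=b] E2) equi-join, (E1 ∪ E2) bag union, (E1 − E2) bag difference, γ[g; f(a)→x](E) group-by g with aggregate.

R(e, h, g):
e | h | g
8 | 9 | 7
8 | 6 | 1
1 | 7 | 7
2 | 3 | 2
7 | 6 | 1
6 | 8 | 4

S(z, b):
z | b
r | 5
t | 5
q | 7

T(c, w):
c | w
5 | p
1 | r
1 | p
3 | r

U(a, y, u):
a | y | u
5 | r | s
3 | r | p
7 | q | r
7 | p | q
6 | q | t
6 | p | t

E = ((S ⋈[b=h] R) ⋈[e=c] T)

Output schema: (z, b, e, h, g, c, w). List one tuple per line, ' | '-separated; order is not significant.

Stepwise |·|:
  S → 3
  R → 6
  (S ⋈[b=h] R) → 1
  T → 4
  ((S ⋈[b=h] R) ⋈[e=c] T) → 2

== RESULT ==
z | b | e | h | g | c | w
q | 7 | 1 | 7 | 7 | 1 | p
q | 7 | 1 | 7 | 7 | 1 | r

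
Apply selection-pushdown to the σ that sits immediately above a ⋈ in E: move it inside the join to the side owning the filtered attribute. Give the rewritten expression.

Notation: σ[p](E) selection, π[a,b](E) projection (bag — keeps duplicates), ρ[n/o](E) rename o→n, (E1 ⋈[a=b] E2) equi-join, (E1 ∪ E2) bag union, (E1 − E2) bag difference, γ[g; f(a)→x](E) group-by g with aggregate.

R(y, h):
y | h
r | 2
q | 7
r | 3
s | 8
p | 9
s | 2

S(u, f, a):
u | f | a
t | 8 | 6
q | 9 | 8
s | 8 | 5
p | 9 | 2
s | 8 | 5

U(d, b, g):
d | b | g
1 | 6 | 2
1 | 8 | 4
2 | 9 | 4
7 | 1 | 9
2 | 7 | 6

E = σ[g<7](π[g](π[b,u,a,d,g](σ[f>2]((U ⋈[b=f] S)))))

σ filters on f, owned by the right side.
E' = σ[g<7](π[g](π[b,u,a,d,g]((U ⋈[b=f] σ[f>2](S)))))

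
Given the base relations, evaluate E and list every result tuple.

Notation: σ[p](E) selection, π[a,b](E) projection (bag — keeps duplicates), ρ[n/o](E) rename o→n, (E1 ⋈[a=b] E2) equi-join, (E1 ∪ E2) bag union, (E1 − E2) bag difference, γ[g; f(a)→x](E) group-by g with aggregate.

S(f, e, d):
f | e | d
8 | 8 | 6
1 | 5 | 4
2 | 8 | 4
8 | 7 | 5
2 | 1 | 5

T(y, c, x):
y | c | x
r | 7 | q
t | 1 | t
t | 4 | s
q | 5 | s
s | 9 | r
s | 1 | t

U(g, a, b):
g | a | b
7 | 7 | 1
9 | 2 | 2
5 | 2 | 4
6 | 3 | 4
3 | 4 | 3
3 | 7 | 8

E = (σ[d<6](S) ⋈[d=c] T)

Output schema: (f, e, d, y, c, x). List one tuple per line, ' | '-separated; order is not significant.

Row counts bottom-up:
  S → 5
  σ[d<6](S) → 4
  T → 6
  (σ[d<6](S) ⋈[d=c] T) → 4

== RESULT ==
f | e | d | y | c | x
1 | 5 | 4 | t | 4 | s
2 | 1 | 5 | q | 5 | s
2 | 8 | 4 | t | 4 | s
8 | 7 | 5 | q | 5 | s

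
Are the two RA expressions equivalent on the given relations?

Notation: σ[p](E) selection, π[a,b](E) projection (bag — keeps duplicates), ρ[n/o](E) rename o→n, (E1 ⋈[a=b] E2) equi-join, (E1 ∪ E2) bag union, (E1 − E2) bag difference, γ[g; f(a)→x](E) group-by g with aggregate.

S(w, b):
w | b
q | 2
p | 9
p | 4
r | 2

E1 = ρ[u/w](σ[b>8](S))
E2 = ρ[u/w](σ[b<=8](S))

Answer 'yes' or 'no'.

E1 per-node cardinality:
  S → 4
  σ[b>8](S) → 1
  ρ[u/w](σ[b>8](S)) → 1
E2 per-node cardinality:
  S → 4
  σ[b<=8](S) → 3
  ρ[u/w](σ[b<=8](S)) → 3

E1 result:
u | b
p | 9
E2 result:
u | b
p | 4
q | 2
r | 2
Witness: ('p', 9) appears 1× in E1 but 0× in E2.

no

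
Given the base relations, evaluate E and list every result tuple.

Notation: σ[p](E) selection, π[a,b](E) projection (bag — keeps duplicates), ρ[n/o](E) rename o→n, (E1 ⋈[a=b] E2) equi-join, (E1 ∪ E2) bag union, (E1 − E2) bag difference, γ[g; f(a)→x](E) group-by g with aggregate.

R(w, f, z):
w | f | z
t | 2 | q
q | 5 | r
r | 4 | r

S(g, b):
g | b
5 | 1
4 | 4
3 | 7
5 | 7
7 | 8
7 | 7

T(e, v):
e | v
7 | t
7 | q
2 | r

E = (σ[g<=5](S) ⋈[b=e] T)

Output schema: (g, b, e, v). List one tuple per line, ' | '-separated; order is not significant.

Stepwise |·|:
  S → 6
  σ[g<=5](S) → 4
  T → 3
  (σ[g<=5](S) ⋈[b=e] T) → 4

== RESULT ==
g | b | e | v
3 | 7 | 7 | q
3 | 7 | 7 | t
5 | 7 | 7 | q
5 | 7 | 7 | t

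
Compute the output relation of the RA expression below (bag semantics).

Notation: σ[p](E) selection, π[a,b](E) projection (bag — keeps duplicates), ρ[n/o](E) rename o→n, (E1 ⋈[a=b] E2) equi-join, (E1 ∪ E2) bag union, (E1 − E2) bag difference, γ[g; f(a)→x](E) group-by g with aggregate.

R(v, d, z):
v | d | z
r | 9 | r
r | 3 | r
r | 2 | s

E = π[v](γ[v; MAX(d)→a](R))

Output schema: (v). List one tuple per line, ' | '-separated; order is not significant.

Row counts bottom-up:
  R → 3
  γ[v; MAX(d)→a](R) → 1
  π[v](γ[v; MAX(d)→a](R)) → 1

== RESULT ==
v
r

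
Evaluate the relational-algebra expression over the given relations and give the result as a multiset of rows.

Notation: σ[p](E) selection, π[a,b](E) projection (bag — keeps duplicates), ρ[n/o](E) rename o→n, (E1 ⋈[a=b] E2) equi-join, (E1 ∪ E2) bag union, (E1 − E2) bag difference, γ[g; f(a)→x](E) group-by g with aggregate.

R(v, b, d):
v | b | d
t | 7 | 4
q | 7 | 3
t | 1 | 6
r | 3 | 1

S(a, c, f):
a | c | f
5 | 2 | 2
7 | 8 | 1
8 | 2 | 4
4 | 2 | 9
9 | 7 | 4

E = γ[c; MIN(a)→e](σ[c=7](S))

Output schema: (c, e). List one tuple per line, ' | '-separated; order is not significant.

Subexpression sizes:
  S → 5
  σ[c=7](S) → 1
  γ[c; MIN(a)→e](σ[c=7](S)) → 1

== RESULT ==
c | e
7 | 9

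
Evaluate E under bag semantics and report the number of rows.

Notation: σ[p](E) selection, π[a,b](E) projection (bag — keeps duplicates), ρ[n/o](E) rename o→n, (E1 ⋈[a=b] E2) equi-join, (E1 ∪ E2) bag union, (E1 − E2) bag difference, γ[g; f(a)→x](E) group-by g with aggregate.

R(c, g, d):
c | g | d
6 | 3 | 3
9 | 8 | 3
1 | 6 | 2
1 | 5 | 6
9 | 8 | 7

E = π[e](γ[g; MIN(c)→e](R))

Stepwise |·|:
  R → 5
  γ[g; MIN(c)→e](R) → 4
  π[e](γ[g; MIN(c)→e](R)) → 4

|E| = 4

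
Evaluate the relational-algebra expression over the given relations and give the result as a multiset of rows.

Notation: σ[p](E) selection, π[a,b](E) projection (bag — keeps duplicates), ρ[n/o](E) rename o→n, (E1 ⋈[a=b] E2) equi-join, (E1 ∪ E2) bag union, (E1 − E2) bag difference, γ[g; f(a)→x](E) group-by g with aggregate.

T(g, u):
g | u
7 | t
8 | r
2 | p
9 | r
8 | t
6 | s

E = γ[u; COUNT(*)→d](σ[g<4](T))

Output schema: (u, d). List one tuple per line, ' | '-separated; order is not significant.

Subexpression sizes:
  T → 6
  σ[g<4](T) → 1
  γ[u; COUNT(*)→d](σ[g<4](T)) → 1

== RESULT ==
u | d
p | 1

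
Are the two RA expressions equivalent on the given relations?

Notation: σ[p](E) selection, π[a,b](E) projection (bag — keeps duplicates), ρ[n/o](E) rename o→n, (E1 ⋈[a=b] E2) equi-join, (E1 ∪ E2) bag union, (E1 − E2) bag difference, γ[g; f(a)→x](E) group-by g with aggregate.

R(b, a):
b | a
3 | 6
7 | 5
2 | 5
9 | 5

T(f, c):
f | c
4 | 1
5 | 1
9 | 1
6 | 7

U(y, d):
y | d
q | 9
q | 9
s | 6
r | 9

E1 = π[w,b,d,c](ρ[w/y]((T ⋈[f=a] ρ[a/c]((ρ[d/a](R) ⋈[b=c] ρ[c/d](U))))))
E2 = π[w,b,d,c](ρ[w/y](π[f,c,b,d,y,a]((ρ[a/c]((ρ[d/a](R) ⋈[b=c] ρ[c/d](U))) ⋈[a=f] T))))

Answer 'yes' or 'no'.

E1 stepwise |·|:
  T → 4
  R → 4
  ρ[d/a](R) → 4
  U → 4
  ρ[c/d](U) → 4
  (ρ[d/a](R) ⋈[b=c] ρ[c/d](U)) → 3
  ρ[a/c]((ρ[d/a](R) ⋈[b=c] ρ[c/d](U))) → 3
  (T ⋈[f=a] ρ[a/c]((ρ[d/a](R) ⋈[b=c] ρ[c/d](U)))) → 3
  ρ[w/y]((T ⋈[f=a] ρ[a/c]((ρ[d/a](R) ⋈[b=c] ρ[c/d](U))))) → 3
  π[w,b,d,c](ρ[w/y]((T ⋈[f=a] ρ[a/c]((ρ[d/a](R) ⋈[b=c] ρ[c/d](U)))))) → 3
E2 stepwise |·|:
  R → 4
  ρ[d/a](R) → 4
  U → 4
  ρ[c/d](U) → 4
  (ρ[d/a](R) ⋈[b=c] ρ[c/d](U)) → 3
  ρ[a/c]((ρ[d/a](R) ⋈[b=c] ρ[c/d](U))) → 3
  T → 4
  (ρ[a/c]((ρ[d/a](R) ⋈[b=c] ρ[c/d](U))) ⋈[a=f] T) → 3
  π[f,c,b,d,y,a]((ρ[a/c]((ρ[d/a](R) ⋈[b=c] ρ[c/d](U))) ⋈[a=f] T)) → 3
  ρ[w/y](π[f,c,b,d,y,a]((ρ[a/c]((ρ[d/a](R) ⋈[b=c] ρ[c/d](U))) ⋈[a=f] T))) → 3
  π[w,b,d,c](ρ[w/y](π[f,c,b,d,y,a]((ρ[a/c]((ρ[d/a](R) ⋈[b=c] ρ[c/d](U))) ⋈[a=f] T)))) → 3

E1 and E2 produce the same multiset:
w | b | d | c
q | 9 | 5 | 1
q | 9 | 5 | 1
r | 9 | 5 | 1

yes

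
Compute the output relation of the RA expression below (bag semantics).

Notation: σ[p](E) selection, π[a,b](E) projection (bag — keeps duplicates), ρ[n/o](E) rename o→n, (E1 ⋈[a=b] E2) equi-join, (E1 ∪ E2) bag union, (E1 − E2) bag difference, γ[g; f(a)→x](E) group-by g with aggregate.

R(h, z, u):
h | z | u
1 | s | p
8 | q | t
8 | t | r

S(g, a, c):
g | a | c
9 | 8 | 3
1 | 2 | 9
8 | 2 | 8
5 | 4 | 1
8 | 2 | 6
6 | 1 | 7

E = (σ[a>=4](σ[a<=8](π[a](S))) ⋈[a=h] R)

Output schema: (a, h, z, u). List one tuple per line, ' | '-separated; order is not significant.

Subexpression sizes:
  S → 6
  π[a](S) → 6
  σ[a<=8](π[a](S)) → 6
  σ[a>=4](σ[a<=8](π[a](S))) → 2
  R → 3
  (σ[a>=4](σ[a<=8](π[a](S))) ⋈[a=h] R) → 2

== RESULT ==
a | h | z | u
8 | 8 | q | t
8 | 8 | t | r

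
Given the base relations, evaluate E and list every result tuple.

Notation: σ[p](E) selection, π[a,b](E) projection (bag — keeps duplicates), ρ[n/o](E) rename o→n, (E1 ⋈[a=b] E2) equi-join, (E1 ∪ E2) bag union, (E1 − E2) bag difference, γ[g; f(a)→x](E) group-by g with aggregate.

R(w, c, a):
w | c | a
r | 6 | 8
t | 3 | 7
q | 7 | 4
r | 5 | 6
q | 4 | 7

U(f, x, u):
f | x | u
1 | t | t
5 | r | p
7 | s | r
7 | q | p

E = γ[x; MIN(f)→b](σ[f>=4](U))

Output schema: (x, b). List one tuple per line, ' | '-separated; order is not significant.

Per-node cardinality:
  U → 4
  σ[f>=4](U) → 3
  γ[x; MIN(f)→b](σ[f>=4](U)) → 3

== RESULT ==
x | b
q | 7
r | 5
s | 7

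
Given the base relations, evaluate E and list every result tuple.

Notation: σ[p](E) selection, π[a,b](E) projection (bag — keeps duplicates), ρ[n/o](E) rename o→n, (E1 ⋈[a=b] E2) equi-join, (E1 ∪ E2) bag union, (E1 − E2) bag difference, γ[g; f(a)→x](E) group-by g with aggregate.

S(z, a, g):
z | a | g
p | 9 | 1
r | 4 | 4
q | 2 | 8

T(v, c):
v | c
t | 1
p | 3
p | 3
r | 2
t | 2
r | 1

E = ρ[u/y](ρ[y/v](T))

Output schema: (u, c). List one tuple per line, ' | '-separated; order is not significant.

Subexpression sizes:
  T → 6
  ρ[y/v](T) → 6
  ρ[u/y](ρ[y/v](T)) → 6

== RESULT ==
u | c
p | 3
p | 3
r | 1
r | 2
t | 1
t | 2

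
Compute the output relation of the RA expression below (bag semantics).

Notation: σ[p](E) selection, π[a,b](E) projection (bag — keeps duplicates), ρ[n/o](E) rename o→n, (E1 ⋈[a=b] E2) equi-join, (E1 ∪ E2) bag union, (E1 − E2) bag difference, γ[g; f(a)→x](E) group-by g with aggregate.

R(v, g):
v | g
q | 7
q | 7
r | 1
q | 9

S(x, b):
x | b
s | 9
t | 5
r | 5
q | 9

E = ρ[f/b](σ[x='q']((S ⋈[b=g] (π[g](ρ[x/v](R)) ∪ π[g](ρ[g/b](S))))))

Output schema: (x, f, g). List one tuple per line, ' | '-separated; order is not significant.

Row counts bottom-up:
  S → 4
  R → 4
  ρ[x/v](R) → 4
  π[g](ρ[x/v](R)) → 4
  S → 4
  ρ[g/b](S) → 4
  π[g](ρ[g/b](S)) → 4
  (π[g](ρ[x/v](R)) ∪ π[g](ρ[g/b](S))) → 8
  (S ⋈[b=g] (π[g](ρ[x/v](R)) ∪ π[g](ρ[g/b](S)))) → 10
  σ[x='q']((S ⋈[b=g] (π[g](ρ[x/v](R)) ∪ π[g](ρ[g/b](S))))) → 3
  ρ[f/b](σ[x='q']((S ⋈[b=g] (π[g](ρ[x/v](R)) ∪ π[g](ρ[g/b](S)))))) → 3

== RESULT ==
x | f | g
q | 9 | 9
q | 9 | 9
q | 9 | 9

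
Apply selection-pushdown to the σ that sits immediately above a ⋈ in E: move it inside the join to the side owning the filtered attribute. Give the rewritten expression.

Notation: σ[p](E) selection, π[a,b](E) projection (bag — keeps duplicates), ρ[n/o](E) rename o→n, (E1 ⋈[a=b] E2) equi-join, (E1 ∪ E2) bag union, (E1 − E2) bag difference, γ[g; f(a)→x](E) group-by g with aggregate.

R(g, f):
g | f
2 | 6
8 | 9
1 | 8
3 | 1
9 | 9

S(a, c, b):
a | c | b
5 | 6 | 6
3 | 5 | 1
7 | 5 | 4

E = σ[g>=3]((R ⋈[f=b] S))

σ filters on g, owned by the left side.
E' = (σ[g>=3](R) ⋈[f=b] S)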